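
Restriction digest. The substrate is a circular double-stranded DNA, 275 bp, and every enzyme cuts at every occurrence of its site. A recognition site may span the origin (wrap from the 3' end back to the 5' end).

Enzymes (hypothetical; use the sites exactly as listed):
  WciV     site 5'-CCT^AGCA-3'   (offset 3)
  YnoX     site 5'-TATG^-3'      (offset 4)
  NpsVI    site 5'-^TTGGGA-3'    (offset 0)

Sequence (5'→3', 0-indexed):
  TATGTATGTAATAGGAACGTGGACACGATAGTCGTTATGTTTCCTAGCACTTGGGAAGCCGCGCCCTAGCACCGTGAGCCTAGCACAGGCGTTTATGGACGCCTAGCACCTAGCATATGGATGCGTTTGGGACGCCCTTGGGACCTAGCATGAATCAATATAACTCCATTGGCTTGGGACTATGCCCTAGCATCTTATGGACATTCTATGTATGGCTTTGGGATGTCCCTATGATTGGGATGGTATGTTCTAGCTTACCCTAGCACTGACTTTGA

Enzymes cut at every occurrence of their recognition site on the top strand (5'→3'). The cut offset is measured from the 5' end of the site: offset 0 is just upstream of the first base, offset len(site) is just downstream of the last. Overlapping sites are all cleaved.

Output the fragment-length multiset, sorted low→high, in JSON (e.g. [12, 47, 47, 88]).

[1,3,4,4,4,5,6,7,7,7,8,9,11,11,11,11,13,14,14,16,16,17,18,27,31]

Per-enzyme occurrences:
  WciV (CCTAGCA, off=3): starts [42, 64, 78, 101, 108, 143, 185, 258] → cuts [45, 67, 81, 104, 111, 146, 188, 261]
  YnoX (TATG, off=4): starts [0, 4, 35, 93, 115, 180, 195, 206, 210, 229, 243] → cuts [4, 8, 39, 97, 119, 184, 199, 210, 214, 233, 247]
  NpsVI (TTGGGA, off=0): starts [50, 126, 137, 173, 217, 234] → cuts [50, 126, 137, 173, 217, 234]

Pooled cuts: [4, 8, 39, 45, 50, 67, 81, 97, 104, 111, 119, 126, 137, 146, 173, 184, 188, 199, 210, 214, 217, 233, 234, 247, 261]

Fragment lengths:
  4→8: 4 bp
  8→39: 31 bp
  39→45: 6 bp
  45→50: 5 bp
  50→67: 17 bp
  67→81: 14 bp
  81→97: 16 bp
  97→104: 7 bp
  104→111: 7 bp
  111→119: 8 bp
  119→126: 7 bp
  126→137: 11 bp
  137→146: 9 bp
  146→173: 27 bp
  173→184: 11 bp
  184→188: 4 bp
  188→199: 11 bp
  199→210: 11 bp
  210→214: 4 bp
  214→217: 3 bp
  217→233: 16 bp
  233→234: 1 bp
  234→247: 13 bp
  247→261: 14 bp
  261→4 (wrap): 275-261+4 = 18 bp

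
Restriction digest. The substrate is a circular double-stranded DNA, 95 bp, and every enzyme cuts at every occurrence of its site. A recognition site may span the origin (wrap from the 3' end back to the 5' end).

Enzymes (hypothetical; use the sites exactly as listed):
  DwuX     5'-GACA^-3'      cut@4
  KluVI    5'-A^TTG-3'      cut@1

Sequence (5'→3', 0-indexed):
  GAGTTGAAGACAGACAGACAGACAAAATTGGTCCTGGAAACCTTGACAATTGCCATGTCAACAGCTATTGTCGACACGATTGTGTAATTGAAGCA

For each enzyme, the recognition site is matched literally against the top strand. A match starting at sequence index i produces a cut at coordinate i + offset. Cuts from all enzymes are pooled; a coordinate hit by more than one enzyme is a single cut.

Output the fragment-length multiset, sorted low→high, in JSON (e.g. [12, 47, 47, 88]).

Site scan:
  DwuX GACA/4: at [8, 12, 16, 20, 44, 72] ⇒ [12, 16, 20, 24, 48, 76]
  KluVI ATTG/1: at [26, 48, 66, 78, 86] ⇒ [27, 49, 67, 79, 87]

Pooled cuts: [12, 16, 20, 24, 27, 48, 49, 67, 76, 79, 87]

Fragments:
  12→16: 4 bp
  16→20: 4 bp
  20→24: 4 bp
  24→27: 3 bp
  27→48: 21 bp
  48→49: 1 bp
  49→67: 18 bp
  67→76: 9 bp
  76→79: 3 bp
  79→87: 8 bp
  87→12 (wrap): 95-87+12 = 20 bp

[1,3,3,4,4,4,8,9,18,20,21]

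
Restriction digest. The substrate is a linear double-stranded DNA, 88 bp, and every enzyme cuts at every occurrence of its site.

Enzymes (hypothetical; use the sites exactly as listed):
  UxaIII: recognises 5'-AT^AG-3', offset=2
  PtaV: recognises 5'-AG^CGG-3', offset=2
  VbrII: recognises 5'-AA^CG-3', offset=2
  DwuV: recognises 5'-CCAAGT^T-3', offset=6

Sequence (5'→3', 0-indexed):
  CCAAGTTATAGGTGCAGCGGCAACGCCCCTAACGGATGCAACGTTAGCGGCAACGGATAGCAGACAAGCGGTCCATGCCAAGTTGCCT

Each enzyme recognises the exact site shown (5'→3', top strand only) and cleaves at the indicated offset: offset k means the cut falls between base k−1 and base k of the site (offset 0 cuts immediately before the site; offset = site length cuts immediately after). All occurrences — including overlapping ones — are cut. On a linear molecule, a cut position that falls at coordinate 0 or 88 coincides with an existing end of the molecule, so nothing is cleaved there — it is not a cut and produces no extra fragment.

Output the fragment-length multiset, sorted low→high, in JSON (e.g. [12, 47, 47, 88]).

[3,5,5,6,6,6,6,8,9,9,10,15]

Site scan:
  UxaIII ATAG/2: at [7, 56] ⇒ [9, 58]
  PtaV AGCGG/2: at [15, 45, 66] ⇒ [17, 47, 68]
  VbrII AACG/2: at [21, 30, 39, 51] ⇒ [23, 32, 41, 53]
  DwuV CCAAGTT/6: at [0, 77] ⇒ [6, 83]

All cut coordinates (distinct, sorted): [6, 9, 17, 23, 32, 41, 47, 53, 58, 68, 83]

Fragment lengths:
  [0,6): 6 bp
  [6,9): 3 bp
  [9,17): 8 bp
  [17,23): 6 bp
  [23,32): 9 bp
  [32,41): 9 bp
  [41,47): 6 bp
  [47,53): 6 bp
  [53,58): 5 bp
  [58,68): 10 bp
  [68,83): 15 bp
  [83,88): 5 bp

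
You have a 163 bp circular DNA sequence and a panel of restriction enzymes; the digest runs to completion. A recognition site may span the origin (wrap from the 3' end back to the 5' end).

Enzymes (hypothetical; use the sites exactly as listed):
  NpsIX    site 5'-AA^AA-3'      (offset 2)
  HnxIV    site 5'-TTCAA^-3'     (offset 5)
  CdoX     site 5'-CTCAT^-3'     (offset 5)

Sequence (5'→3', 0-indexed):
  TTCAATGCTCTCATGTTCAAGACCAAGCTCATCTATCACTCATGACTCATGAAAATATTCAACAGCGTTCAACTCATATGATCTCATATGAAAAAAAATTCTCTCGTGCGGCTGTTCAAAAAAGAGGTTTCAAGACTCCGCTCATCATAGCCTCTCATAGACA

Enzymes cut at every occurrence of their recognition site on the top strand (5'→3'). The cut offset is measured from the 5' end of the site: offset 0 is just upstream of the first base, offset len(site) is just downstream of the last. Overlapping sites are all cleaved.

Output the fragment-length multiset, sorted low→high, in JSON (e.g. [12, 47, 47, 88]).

Per-enzyme occurrences:
  NpsIX (AAAA, off=2): starts [51, 90, 91, 92, 93, 94, 117, 118, 119] → cuts [53, 92, 93, 94, 95, 96, 119, 120, 121]
  HnxIV (TTCAA, off=5): starts [0, 15, 57, 67, 114, 128] → cuts [5, 20, 62, 72, 119, 133]
  CdoX (CTCAT, off=5): starts [9, 27, 38, 45, 72, 82, 140, 153] → cuts [14, 32, 43, 50, 77, 87, 145, 158]

All cut coordinates (distinct, sorted): [5, 14, 20, 32, 43, 50, 53, 62, 72, 77, 87, 92, 93, 94, 95, 96, 119, 120, 121, 133, 145, 158]

Fragment lengths:
  5→14: 9 bp
  14→20: 6 bp
  20→32: 12 bp
  32→43: 11 bp
  43→50: 7 bp
  50→53: 3 bp
  53→62: 9 bp
  62→72: 10 bp
  72→77: 5 bp
  77→87: 10 bp
  87→92: 5 bp
  92→93: 1 bp
  93→94: 1 bp
  94→95: 1 bp
  95→96: 1 bp
  96→119: 23 bp
  119→120: 1 bp
  120→121: 1 bp
  121→133: 12 bp
  133→145: 12 bp
  145→158: 13 bp
  158→5 (wrap): 163-158+5 = 10 bp

[1,1,1,1,1,1,3,5,5,6,7,9,9,10,10,10,11,12,12,12,13,23]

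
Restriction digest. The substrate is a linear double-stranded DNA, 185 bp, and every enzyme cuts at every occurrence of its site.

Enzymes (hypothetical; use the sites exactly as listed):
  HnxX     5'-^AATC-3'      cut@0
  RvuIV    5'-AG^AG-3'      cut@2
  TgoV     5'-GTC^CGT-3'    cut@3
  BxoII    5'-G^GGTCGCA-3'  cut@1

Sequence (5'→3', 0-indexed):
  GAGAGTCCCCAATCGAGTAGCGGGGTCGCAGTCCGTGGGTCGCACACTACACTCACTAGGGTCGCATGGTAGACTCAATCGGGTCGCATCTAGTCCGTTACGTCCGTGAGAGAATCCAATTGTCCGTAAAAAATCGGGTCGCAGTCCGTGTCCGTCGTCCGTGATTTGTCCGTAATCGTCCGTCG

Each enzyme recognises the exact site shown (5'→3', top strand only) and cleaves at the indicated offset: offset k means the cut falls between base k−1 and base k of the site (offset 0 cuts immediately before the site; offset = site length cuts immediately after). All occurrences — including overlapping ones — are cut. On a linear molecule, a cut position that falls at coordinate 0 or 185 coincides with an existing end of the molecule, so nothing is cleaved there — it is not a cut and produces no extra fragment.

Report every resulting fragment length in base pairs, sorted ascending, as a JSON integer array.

Per-enzyme occurrences:
  HnxX AATC/0: at [10, 76, 112, 131, 173] ⇒ [10, 76, 112, 131, 173]
  RvuIV AGAG/2: at [1, 108] ⇒ [3, 110]
  TgoV GTCCGT/3: at [30, 92, 101, 121, 143, 149, 156, 167, 177] ⇒ [33, 95, 104, 124, 146, 152, 159, 170, 180]
  BxoII GGGTCGCA/1: at [22, 36, 58, 80, 135] ⇒ [23, 37, 59, 81, 136]

All cut coordinates (distinct, sorted): [3, 10, 23, 33, 37, 59, 76, 81, 95, 104, 110, 112, 124, 131, 136, 146, 152, 159, 170, 173, 180]

Fragment lengths:
  [0,3): 3 bp
  [3,10): 7 bp
  [10,23): 13 bp
  [23,33): 10 bp
  [33,37): 4 bp
  [37,59): 22 bp
  [59,76): 17 bp
  [76,81): 5 bp
  [81,95): 14 bp
  [95,104): 9 bp
  [104,110): 6 bp
  [110,112): 2 bp
  [112,124): 12 bp
  [124,131): 7 bp
  [131,136): 5 bp
  [136,146): 10 bp
  [146,152): 6 bp
  [152,159): 7 bp
  [159,170): 11 bp
  [170,173): 3 bp
  [173,180): 7 bp
  [180,185): 5 bp

[2,3,3,4,5,5,5,6,6,7,7,7,7,9,10,10,11,12,13,14,17,22]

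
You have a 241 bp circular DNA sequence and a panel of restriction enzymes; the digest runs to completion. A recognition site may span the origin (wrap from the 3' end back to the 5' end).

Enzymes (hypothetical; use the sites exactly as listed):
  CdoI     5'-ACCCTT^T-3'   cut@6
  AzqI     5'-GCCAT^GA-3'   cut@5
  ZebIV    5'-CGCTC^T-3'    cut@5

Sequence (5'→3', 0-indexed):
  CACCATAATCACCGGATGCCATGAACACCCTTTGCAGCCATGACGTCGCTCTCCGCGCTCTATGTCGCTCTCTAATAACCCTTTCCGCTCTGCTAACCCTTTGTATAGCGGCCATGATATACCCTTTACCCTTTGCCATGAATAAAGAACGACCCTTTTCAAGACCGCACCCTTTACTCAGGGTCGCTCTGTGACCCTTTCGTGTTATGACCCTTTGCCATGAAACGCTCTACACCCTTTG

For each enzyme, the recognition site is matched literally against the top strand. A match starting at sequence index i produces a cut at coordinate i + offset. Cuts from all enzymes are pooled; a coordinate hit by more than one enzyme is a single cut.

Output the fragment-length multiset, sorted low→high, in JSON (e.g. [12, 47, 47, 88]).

Site scan:
  CdoI ACCCTTT/6: at [26, 77, 95, 120, 127, 151, 168, 193, 209, 233] ⇒ [32, 83, 101, 126, 133, 157, 174, 199, 215, 239]
  AzqI GCCATGA/5: at [17, 36, 110, 134, 216] ⇒ [22, 41, 115, 139, 221]
  ZebIV CGCTCT/5: at [46, 55, 65, 85, 184, 225] ⇒ [51, 60, 70, 90, 189, 230]

Pooled cuts: [22, 32, 41, 51, 60, 70, 83, 90, 101, 115, 126, 133, 139, 157, 174, 189, 199, 215, 221, 230, 239]

Fragment lengths:
  22→32: 10 bp
  32→41: 9 bp
  41→51: 10 bp
  51→60: 9 bp
  60→70: 10 bp
  70→83: 13 bp
  83→90: 7 bp
  90→101: 11 bp
  101→115: 14 bp
  115→126: 11 bp
  126→133: 7 bp
  133→139: 6 bp
  139→157: 18 bp
  157→174: 17 bp
  174→189: 15 bp
  189→199: 10 bp
  199→215: 16 bp
  215→221: 6 bp
  221→230: 9 bp
  230→239: 9 bp
  239→22 (wrap): 241-239+22 = 24 bp

[6,6,7,7,9,9,9,9,10,10,10,10,11,11,13,14,15,16,17,18,24]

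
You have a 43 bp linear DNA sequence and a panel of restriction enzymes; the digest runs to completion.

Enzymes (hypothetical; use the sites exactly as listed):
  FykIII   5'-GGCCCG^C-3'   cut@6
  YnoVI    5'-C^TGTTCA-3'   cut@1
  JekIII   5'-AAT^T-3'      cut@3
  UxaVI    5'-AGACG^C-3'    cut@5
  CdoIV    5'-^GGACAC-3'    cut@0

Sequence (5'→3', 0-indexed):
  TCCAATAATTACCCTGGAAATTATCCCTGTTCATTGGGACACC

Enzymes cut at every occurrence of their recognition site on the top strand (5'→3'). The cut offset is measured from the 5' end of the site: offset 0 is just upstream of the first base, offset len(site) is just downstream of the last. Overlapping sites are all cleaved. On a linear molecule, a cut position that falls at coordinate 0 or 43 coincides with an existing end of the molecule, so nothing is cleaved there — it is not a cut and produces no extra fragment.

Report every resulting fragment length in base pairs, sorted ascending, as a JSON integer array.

Scan for sites:
  FykIII (GGCCCGC, off=6): no sites
  YnoVI (CTGTTCA, off=1): starts [26] → cuts [27]
  JekIII (AATT, off=3): starts [6, 18] → cuts [9, 21]
  UxaVI (AGACGC, off=5): no sites
  CdoIV (GGACAC, off=0): starts [36] → cuts [36]

Pooled cuts: [9, 21, 27, 36]

Fragments:
  [0,9): 9 bp
  [9,21): 12 bp
  [21,27): 6 bp
  [27,36): 9 bp
  [36,43): 7 bp

[6,7,9,9,12]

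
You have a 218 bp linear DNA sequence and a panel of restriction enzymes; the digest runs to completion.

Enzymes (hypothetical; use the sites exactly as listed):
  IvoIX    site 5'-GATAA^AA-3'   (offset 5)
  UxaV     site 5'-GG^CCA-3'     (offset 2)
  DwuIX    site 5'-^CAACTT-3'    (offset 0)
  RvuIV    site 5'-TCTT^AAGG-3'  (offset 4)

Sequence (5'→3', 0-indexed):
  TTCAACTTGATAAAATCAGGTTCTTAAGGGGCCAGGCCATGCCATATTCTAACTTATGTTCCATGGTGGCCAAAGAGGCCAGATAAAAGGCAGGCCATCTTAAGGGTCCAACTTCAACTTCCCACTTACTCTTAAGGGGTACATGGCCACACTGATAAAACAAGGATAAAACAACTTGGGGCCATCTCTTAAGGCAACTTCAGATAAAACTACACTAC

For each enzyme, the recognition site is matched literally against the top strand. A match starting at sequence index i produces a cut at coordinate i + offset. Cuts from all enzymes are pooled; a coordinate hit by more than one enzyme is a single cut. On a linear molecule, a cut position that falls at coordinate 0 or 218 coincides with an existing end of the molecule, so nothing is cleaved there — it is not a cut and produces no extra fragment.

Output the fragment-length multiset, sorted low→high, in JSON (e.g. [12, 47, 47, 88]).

Per-enzyme occurrences:
  IvoIX (GATAAAA, off=5): starts [8, 81, 153, 164, 202] → cuts [13, 86, 158, 169, 207]
  UxaV (GGCCA, off=2): starts [29, 34, 67, 76, 92, 144, 179] → cuts [31, 36, 69, 78, 94, 146, 181]
  DwuIX (CAACTT, off=0): starts [2, 108, 114, 171, 194] → cuts [2, 108, 114, 171, 194]
  RvuIV (TCTTAAGG, off=4): starts [21, 97, 129, 186] → cuts [25, 101, 133, 190]

All cut coordinates (distinct, sorted): [2, 13, 25, 31, 36, 69, 78, 86, 94, 101, 108, 114, 133, 146, 158, 169, 171, 181, 190, 194, 207]

Fragments:
  [0,2): 2 bp
  [2,13): 11 bp
  [13,25): 12 bp
  [25,31): 6 bp
  [31,36): 5 bp
  [36,69): 33 bp
  [69,78): 9 bp
  [78,86): 8 bp
  [86,94): 8 bp
  [94,101): 7 bp
  [101,108): 7 bp
  [108,114): 6 bp
  [114,133): 19 bp
  [133,146): 13 bp
  [146,158): 12 bp
  [158,169): 11 bp
  [169,171): 2 bp
  [171,181): 10 bp
  [181,190): 9 bp
  [190,194): 4 bp
  [194,207): 13 bp
  [207,218): 11 bp

[2,2,4,5,6,6,7,7,8,8,9,9,10,11,11,11,12,12,13,13,19,33]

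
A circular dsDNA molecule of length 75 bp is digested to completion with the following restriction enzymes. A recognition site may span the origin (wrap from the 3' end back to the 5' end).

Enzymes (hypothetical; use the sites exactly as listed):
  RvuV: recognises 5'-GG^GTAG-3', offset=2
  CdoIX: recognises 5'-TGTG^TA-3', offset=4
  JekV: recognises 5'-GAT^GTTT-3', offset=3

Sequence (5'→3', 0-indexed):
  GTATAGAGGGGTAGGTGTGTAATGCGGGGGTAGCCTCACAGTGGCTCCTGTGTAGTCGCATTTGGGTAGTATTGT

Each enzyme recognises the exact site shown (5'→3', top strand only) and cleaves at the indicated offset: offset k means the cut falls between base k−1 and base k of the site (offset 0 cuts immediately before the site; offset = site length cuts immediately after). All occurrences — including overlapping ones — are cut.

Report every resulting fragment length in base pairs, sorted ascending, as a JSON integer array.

[9,9,10,11,13,23]

Site scan:
  RvuV GGGTAG/2: at [8, 27, 63] ⇒ [10, 29, 65]
  CdoIX TGTGTA/4: at [15, 48, 72] ⇒ [1, 19, 52]
  JekV (GATGTTT, off=3): no sites

Pooled cuts: [1, 10, 19, 29, 52, 65]

Fragments:
  1→10: 9 bp
  10→19: 9 bp
  19→29: 10 bp
  29→52: 23 bp
  52→65: 13 bp
  65→1 (wrap): 75-65+1 = 11 bp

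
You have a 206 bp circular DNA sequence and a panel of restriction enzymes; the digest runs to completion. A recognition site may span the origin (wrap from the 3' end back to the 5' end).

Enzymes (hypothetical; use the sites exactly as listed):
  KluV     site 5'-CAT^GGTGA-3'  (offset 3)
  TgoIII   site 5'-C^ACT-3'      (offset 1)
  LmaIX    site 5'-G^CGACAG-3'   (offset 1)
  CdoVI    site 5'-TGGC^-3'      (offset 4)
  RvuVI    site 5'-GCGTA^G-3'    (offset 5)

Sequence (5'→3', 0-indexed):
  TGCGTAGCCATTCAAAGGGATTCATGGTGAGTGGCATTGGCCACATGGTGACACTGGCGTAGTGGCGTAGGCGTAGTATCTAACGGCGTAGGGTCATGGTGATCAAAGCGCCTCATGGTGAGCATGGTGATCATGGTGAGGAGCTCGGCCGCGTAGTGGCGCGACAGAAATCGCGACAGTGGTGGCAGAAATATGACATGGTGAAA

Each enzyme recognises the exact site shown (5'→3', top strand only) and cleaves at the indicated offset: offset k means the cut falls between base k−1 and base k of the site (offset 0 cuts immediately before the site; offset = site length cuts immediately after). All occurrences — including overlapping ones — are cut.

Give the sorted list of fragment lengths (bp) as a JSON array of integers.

Scan for sites:
  KluV CATGGTGA/3: at [22, 43, 94, 113, 122, 131, 196] ⇒ [25, 46, 97, 116, 125, 134, 199]
  TgoIII CACT/1: at [51] ⇒ [52]
  LmaIX GCGACAG/1: at [160, 172] ⇒ [161, 173]
  CdoVI TGGC/4: at [31, 37, 54, 62, 156, 182] ⇒ [35, 41, 58, 66, 160, 186]
  RvuVI GCGTAG/5: at [1, 56, 64, 70, 85, 150] ⇒ [6, 61, 69, 75, 90, 155]

All cut coordinates (distinct, sorted): [6, 25, 35, 41, 46, 52, 58, 61, 66, 69, 75, 90, 97, 116, 125, 134, 155, 160, 161, 173, 186, 199]

Fragments:
  6→25: 19 bp
  25→35: 10 bp
  35→41: 6 bp
  41→46: 5 bp
  46→52: 6 bp
  52→58: 6 bp
  58→61: 3 bp
  61→66: 5 bp
  66→69: 3 bp
  69→75: 6 bp
  75→90: 15 bp
  90→97: 7 bp
  97→116: 19 bp
  116→125: 9 bp
  125→134: 9 bp
  134→155: 21 bp
  155→160: 5 bp
  160→161: 1 bp
  161→173: 12 bp
  173→186: 13 bp
  186→199: 13 bp
  199→6 (wrap): 206-199+6 = 13 bp

[1,3,3,5,5,5,6,6,6,6,7,9,9,10,12,13,13,13,15,19,19,21]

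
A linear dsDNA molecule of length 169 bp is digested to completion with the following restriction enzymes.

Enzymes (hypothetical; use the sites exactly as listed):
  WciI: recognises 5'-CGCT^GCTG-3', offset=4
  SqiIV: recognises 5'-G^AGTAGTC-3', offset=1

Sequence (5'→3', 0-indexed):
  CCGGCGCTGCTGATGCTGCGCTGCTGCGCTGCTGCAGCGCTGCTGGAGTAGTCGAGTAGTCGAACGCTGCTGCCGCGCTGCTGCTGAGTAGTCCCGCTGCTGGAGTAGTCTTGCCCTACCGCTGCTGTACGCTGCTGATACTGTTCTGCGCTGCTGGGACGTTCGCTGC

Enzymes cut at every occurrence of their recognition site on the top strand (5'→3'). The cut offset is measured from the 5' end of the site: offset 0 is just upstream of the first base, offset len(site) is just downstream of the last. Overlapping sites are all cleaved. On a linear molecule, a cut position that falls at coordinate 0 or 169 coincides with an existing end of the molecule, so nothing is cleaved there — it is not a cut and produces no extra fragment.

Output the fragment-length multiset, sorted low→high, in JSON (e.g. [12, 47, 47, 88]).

Site scan:
  WciI CGCTGCTG/4: at [4, 18, 26, 37, 64, 75, 94, 119, 129, 148] ⇒ [8, 22, 30, 41, 68, 79, 98, 123, 133, 152]
  SqiIV GAGTAGTC/1: at [45, 53, 85, 102] ⇒ [46, 54, 86, 103]

All cut coordinates (distinct, sorted): [8, 22, 30, 41, 46, 54, 68, 79, 86, 98, 103, 123, 133, 152]

Fragments:
  [0,8): 8 bp
  [8,22): 14 bp
  [22,30): 8 bp
  [30,41): 11 bp
  [41,46): 5 bp
  [46,54): 8 bp
  [54,68): 14 bp
  [68,79): 11 bp
  [79,86): 7 bp
  [86,98): 12 bp
  [98,103): 5 bp
  [103,123): 20 bp
  [123,133): 10 bp
  [133,152): 19 bp
  [152,169): 17 bp

[5,5,7,8,8,8,10,11,11,12,14,14,17,19,20]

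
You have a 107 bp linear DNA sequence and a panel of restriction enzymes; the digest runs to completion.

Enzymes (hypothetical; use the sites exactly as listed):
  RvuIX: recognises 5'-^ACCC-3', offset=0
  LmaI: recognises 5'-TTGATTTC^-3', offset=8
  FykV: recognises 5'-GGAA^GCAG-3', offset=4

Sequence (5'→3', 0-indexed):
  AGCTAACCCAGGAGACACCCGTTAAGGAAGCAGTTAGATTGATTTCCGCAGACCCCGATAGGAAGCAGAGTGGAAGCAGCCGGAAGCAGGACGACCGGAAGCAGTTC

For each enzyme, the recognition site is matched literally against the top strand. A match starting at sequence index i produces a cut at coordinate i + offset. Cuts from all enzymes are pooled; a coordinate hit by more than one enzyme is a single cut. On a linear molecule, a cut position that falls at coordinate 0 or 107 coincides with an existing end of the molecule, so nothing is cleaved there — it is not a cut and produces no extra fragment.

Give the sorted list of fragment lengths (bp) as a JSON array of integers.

Site scan:
  RvuIX (ACCC, off=0): starts [5, 16, 51] → cuts [5, 16, 51]
  LmaI (TTGATTTC, off=8): starts [38] → cuts [46]
  FykV (GGAAGCAG, off=4): starts [25, 60, 71, 81, 96] → cuts [29, 64, 75, 85, 100]

All cut coordinates (distinct, sorted): [5, 16, 29, 46, 51, 64, 75, 85, 100]

Fragment lengths:
  [0,5): 5 bp
  [5,16): 11 bp
  [16,29): 13 bp
  [29,46): 17 bp
  [46,51): 5 bp
  [51,64): 13 bp
  [64,75): 11 bp
  [75,85): 10 bp
  [85,100): 15 bp
  [100,107): 7 bp

[5,5,7,10,11,11,13,13,15,17]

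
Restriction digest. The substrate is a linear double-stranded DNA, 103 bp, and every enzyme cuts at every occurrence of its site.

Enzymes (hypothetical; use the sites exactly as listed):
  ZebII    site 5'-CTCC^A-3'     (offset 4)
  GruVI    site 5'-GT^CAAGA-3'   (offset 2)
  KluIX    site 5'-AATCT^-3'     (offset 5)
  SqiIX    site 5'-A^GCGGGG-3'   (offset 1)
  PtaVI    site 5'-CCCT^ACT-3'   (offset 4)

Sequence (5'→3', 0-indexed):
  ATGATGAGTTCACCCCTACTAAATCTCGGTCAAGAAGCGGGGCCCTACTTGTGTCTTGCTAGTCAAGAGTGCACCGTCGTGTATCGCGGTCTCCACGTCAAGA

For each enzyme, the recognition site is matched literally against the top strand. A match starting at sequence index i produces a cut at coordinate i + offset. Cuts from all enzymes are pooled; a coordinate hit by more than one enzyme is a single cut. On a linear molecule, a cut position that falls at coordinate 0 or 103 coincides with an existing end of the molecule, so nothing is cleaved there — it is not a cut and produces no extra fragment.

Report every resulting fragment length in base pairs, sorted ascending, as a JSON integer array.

Site scan:
  ZebII (CTCCA, off=4): starts [90] → cuts [94]
  GruVI (GTCAAGA, off=2): starts [28, 61, 96] → cuts [30, 63, 98]
  KluIX (AATCT, off=5): starts [21] → cuts [26]
  SqiIX (AGCGGGG, off=1): starts [35] → cuts [36]
  PtaVI (CCCTACT, off=4): starts [13, 42] → cuts [17, 46]

All cut coordinates (distinct, sorted): [17, 26, 30, 36, 46, 63, 94, 98]

Fragment lengths:
  [0,17): 17 bp
  [17,26): 9 bp
  [26,30): 4 bp
  [30,36): 6 bp
  [36,46): 10 bp
  [46,63): 17 bp
  [63,94): 31 bp
  [94,98): 4 bp
  [98,103): 5 bp

[4,4,5,6,9,10,17,17,31]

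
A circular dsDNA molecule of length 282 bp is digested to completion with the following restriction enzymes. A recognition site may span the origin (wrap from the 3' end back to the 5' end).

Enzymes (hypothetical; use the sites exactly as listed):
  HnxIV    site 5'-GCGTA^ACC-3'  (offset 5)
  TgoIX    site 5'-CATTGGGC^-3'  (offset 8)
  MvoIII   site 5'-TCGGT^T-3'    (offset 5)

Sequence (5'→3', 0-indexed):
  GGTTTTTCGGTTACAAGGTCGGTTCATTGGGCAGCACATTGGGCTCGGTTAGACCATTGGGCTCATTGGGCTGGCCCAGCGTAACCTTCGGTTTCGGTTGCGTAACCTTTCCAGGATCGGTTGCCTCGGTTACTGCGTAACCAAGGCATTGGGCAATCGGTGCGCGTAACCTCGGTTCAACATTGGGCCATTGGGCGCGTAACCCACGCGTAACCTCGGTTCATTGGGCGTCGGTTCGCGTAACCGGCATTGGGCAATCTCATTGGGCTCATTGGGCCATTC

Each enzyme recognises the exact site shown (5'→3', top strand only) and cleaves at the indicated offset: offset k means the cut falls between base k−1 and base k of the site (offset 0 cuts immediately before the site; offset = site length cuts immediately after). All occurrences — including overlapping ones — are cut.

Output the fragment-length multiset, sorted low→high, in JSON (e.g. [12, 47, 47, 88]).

Per-enzyme occurrences:
  HnxIV (GCGTAACC, off=5): starts [78, 99, 134, 163, 196, 207, 237] → cuts [83, 104, 139, 168, 201, 212, 242]
  TgoIX (CATTGGGC, off=8): starts [24, 36, 54, 63, 146, 180, 188, 221, 247, 260, 269] → cuts [32, 44, 62, 71, 154, 188, 196, 229, 255, 268, 277]
  MvoIII (TCGGTT, off=5): starts [6, 18, 44, 87, 93, 116, 125, 171, 215, 230, 280] → cuts [3, 11, 23, 49, 92, 98, 121, 130, 176, 220, 235]

All cut coordinates (distinct, sorted): [3, 11, 23, 32, 44, 49, 62, 71, 83, 92, 98, 104, 121, 130, 139, 154, 168, 176, 188, 196, 201, 212, 220, 229, 235, 242, 255, 268, 277]

Fragments:
  3→11: 8 bp
  11→23: 12 bp
  23→32: 9 bp
  32→44: 12 bp
  44→49: 5 bp
  49→62: 13 bp
  62→71: 9 bp
  71→83: 12 bp
  83→92: 9 bp
  92→98: 6 bp
  98→104: 6 bp
  104→121: 17 bp
  121→130: 9 bp
  130→139: 9 bp
  139→154: 15 bp
  154→168: 14 bp
  168→176: 8 bp
  176→188: 12 bp
  188→196: 8 bp
  196→201: 5 bp
  201→212: 11 bp
  212→220: 8 bp
  220→229: 9 bp
  229→235: 6 bp
  235→242: 7 bp
  242→255: 13 bp
  255→268: 13 bp
  268→277: 9 bp
  277→3 (wrap): 282-277+3 = 8 bp

[5,5,6,6,6,7,8,8,8,8,8,9,9,9,9,9,9,9,11,12,12,12,12,13,13,13,14,15,17]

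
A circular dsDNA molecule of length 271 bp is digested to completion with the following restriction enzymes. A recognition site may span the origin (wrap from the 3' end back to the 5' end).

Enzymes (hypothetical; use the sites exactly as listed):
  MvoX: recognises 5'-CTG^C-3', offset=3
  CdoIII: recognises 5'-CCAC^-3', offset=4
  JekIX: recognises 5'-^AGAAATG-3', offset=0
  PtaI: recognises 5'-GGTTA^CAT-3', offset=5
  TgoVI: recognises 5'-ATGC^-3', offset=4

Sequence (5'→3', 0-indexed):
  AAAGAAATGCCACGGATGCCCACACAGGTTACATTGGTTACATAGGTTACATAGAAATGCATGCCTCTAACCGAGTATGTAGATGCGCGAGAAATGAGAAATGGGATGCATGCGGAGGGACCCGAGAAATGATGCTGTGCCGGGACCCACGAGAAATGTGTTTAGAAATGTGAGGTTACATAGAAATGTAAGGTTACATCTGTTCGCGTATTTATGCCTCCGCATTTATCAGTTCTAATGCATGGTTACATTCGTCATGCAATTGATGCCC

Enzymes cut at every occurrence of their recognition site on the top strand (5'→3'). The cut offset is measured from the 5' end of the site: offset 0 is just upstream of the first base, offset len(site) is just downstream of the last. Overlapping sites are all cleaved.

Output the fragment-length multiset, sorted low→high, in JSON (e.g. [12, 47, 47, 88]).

Per-enzyme occurrences:
  MvoX (CTGC, off=3): no sites
  CdoIII CCAC/4: at [9, 19, 146] ⇒ [13, 23, 150]
  JekIX AGAAATG/0: at [2, 52, 89, 96, 124, 151, 163, 181] ⇒ [2, 52, 89, 96, 124, 151, 163, 181]
  PtaI GGTTACAT/5: at [26, 35, 44, 173, 191, 243] ⇒ [31, 40, 49, 178, 196, 248]
  TgoVI ATGC/4: at [6, 15, 56, 60, 82, 105, 109, 131, 213, 237, 256, 265] ⇒ [10, 19, 60, 64, 86, 109, 113, 135, 217, 241, 260, 269]

All cut coordinates (distinct, sorted): [2, 10, 13, 19, 23, 31, 40, 49, 52, 60, 64, 86, 89, 96, 109, 113, 124, 135, 150, 151, 163, 178, 181, 196, 217, 241, 248, 260, 269]

Fragment lengths:
  2→10: 8 bp
  10→13: 3 bp
  13→19: 6 bp
  19→23: 4 bp
  23→31: 8 bp
  31→40: 9 bp
  40→49: 9 bp
  49→52: 3 bp
  52→60: 8 bp
  60→64: 4 bp
  64→86: 22 bp
  86→89: 3 bp
  89→96: 7 bp
  96→109: 13 bp
  109→113: 4 bp
  113→124: 11 bp
  124→135: 11 bp
  135→150: 15 bp
  150→151: 1 bp
  151→163: 12 bp
  163→178: 15 bp
  178→181: 3 bp
  181→196: 15 bp
  196→217: 21 bp
  217→241: 24 bp
  241→248: 7 bp
  248→260: 12 bp
  260→269: 9 bp
  269→2 (wrap): 271-269+2 = 4 bp

[1,3,3,3,3,4,4,4,4,6,7,7,8,8,8,9,9,9,11,11,12,12,13,15,15,15,21,22,24]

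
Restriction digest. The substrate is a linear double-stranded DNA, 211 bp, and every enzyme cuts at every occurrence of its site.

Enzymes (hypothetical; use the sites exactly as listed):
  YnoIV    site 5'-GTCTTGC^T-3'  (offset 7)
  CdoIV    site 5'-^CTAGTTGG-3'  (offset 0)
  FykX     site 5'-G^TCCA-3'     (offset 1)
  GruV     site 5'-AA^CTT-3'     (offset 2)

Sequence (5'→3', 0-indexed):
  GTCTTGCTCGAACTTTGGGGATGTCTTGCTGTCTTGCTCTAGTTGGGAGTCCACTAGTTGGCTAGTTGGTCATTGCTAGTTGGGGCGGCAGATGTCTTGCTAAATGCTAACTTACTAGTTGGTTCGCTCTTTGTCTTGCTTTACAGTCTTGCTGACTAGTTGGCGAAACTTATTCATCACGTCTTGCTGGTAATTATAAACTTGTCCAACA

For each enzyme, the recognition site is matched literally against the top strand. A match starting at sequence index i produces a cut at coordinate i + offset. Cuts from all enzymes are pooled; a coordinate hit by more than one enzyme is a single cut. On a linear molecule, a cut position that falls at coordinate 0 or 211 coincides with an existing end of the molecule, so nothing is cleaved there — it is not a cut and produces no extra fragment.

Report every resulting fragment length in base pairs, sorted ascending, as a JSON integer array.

[1,3,4,4,4,5,7,7,8,8,10,11,13,13,13,14,17,19,25,25]

Site scan:
  YnoIV (GTCTTGCT, off=7): starts [0, 22, 30, 93, 132, 145, 180] → cuts [7, 29, 37, 100, 139, 152, 187]
  CdoIV (CTAGTTGG, off=0): starts [38, 53, 61, 75, 114, 155] → cuts [38, 53, 61, 75, 114, 155]
  FykX (GTCCA, off=1): starts [48, 203] → cuts [49, 204]
  GruV (AACTT, off=2): starts [10, 108, 166, 198] → cuts [12, 110, 168, 200]

Pooled cuts: [7, 12, 29, 37, 38, 49, 53, 61, 75, 100, 110, 114, 139, 152, 155, 168, 187, 200, 204]

Fragment lengths:
  [0,7): 7 bp
  [7,12): 5 bp
  [12,29): 17 bp
  [29,37): 8 bp
  [37,38): 1 bp
  [38,49): 11 bp
  [49,53): 4 bp
  [53,61): 8 bp
  [61,75): 14 bp
  [75,100): 25 bp
  [100,110): 10 bp
  [110,114): 4 bp
  [114,139): 25 bp
  [139,152): 13 bp
  [152,155): 3 bp
  [155,168): 13 bp
  [168,187): 19 bp
  [187,200): 13 bp
  [200,204): 4 bp
  [204,211): 7 bp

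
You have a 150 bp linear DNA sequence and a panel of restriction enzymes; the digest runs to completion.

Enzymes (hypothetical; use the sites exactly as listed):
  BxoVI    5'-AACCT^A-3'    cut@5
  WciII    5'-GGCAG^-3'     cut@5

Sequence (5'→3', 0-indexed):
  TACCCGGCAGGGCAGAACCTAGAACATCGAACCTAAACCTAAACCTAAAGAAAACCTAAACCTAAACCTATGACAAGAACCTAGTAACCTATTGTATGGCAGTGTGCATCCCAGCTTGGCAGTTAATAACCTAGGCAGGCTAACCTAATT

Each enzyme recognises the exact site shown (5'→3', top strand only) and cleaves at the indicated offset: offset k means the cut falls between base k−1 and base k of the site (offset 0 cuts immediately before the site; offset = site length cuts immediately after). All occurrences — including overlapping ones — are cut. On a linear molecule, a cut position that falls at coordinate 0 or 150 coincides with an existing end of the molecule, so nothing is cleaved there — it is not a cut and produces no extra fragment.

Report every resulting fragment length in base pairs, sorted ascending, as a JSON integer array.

Per-enzyme occurrences:
  BxoVI (AACCTA, off=5): starts [15, 29, 35, 41, 52, 58, 64, 77, 85, 127, 141] → cuts [20, 34, 40, 46, 57, 63, 69, 82, 90, 132, 146]
  WciII (GGCAG, off=5): starts [5, 10, 97, 117, 133] → cuts [10, 15, 102, 122, 138]

All cut coordinates (distinct, sorted): [10, 15, 20, 34, 40, 46, 57, 63, 69, 82, 90, 102, 122, 132, 138, 146]

Fragments:
  [0,10): 10 bp
  [10,15): 5 bp
  [15,20): 5 bp
  [20,34): 14 bp
  [34,40): 6 bp
  [40,46): 6 bp
  [46,57): 11 bp
  [57,63): 6 bp
  [63,69): 6 bp
  [69,82): 13 bp
  [82,90): 8 bp
  [90,102): 12 bp
  [102,122): 20 bp
  [122,132): 10 bp
  [132,138): 6 bp
  [138,146): 8 bp
  [146,150): 4 bp

[4,5,5,6,6,6,6,6,8,8,10,10,11,12,13,14,20]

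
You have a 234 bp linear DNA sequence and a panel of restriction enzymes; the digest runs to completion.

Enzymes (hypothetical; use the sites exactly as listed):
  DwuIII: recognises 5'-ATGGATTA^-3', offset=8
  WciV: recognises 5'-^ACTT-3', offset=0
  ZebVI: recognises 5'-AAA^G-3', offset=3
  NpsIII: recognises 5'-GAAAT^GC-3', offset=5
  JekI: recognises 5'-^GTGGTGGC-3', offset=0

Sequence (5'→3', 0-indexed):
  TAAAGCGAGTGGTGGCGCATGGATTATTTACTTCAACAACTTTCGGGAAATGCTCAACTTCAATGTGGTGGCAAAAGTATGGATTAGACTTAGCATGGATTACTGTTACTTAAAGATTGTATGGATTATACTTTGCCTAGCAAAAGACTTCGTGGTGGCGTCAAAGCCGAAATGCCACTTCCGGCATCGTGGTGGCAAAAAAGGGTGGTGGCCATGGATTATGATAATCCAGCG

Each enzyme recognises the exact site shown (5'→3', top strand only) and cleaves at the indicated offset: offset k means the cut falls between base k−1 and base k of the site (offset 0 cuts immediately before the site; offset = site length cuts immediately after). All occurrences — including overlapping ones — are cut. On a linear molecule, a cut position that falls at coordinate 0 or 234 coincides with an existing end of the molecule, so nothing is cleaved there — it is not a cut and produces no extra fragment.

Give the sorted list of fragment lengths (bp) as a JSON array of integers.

[1,1,1,2,3,3,4,4,5,5,5,7,8,8,9,10,12,12,13,13,14,14,14,15,16,17,18]

Per-enzyme occurrences:
  DwuIII (ATGGATTA, off=8): starts [18, 78, 94, 120, 213] → cuts [26, 86, 102, 128, 221]
  WciV (ACTT, off=0): starts [29, 38, 56, 87, 107, 129, 146, 176] → cuts [29, 38, 56, 87, 107, 129, 146, 176]
  ZebVI (AAAG, off=3): starts [1, 73, 111, 142, 162, 199] → cuts [4, 76, 114, 145, 165, 202]
  NpsIII (GAAATGC, off=5): starts [46, 168] → cuts [51, 173]
  JekI (GTGGTGGC, off=0): starts [8, 64, 151, 188, 204] → cuts [8, 64, 151, 188, 204]

All cut coordinates (distinct, sorted): [4, 8, 26, 29, 38, 51, 56, 64, 76, 86, 87, 102, 107, 114, 128, 129, 145, 146, 151, 165, 173, 176, 188, 202, 204, 221]

Fragments:
  [0,4): 4 bp
  [4,8): 4 bp
  [8,26): 18 bp
  [26,29): 3 bp
  [29,38): 9 bp
  [38,51): 13 bp
  [51,56): 5 bp
  [56,64): 8 bp
  [64,76): 12 bp
  [76,86): 10 bp
  [86,87): 1 bp
  [87,102): 15 bp
  [102,107): 5 bp
  [107,114): 7 bp
  [114,128): 14 bp
  [128,129): 1 bp
  [129,145): 16 bp
  [145,146): 1 bp
  [146,151): 5 bp
  [151,165): 14 bp
  [165,173): 8 bp
  [173,176): 3 bp
  [176,188): 12 bp
  [188,202): 14 bp
  [202,204): 2 bp
  [204,221): 17 bp
  [221,234): 13 bp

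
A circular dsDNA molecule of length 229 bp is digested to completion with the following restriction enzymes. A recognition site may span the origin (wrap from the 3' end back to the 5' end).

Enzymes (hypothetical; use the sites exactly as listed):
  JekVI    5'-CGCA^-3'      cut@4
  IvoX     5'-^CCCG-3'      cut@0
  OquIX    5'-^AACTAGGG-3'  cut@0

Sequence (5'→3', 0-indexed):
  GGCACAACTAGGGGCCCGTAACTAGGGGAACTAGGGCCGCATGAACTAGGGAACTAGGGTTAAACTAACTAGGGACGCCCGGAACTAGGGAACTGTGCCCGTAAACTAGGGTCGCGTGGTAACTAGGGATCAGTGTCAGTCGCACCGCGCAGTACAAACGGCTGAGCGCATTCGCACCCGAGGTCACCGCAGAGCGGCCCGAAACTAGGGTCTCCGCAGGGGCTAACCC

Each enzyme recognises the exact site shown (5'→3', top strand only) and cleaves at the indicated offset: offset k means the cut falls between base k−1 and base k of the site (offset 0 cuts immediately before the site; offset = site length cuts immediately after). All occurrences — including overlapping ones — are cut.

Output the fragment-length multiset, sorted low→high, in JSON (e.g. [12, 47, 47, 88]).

[2,5,5,5,6,6,6,7,8,8,8,9,9,11,13,15,15,15,16,17,19,24]

Scan for sites:
  JekVI CGCA/4: at [37, 140, 147, 166, 172, 187, 214] ⇒ [41, 144, 151, 170, 176, 191, 218]
  IvoX CCCG/0: at [14, 77, 97, 176, 197, 226] ⇒ [14, 77, 97, 176, 197, 226]
  OquIX AACTAGGG/0: at [5, 19, 28, 43, 51, 66, 82, 103, 120, 202] ⇒ [5, 19, 28, 43, 51, 66, 82, 103, 120, 202]

All cut coordinates (distinct, sorted): [5, 14, 19, 28, 41, 43, 51, 66, 77, 82, 97, 103, 120, 144, 151, 170, 176, 191, 197, 202, 218, 226]

Fragment lengths:
  5→14: 9 bp
  14→19: 5 bp
  19→28: 9 bp
  28→41: 13 bp
  41→43: 2 bp
  43→51: 8 bp
  51→66: 15 bp
  66→77: 11 bp
  77→82: 5 bp
  82→97: 15 bp
  97→103: 6 bp
  103→120: 17 bp
  120→144: 24 bp
  144→151: 7 bp
  151→170: 19 bp
  170→176: 6 bp
  176→191: 15 bp
  191→197: 6 bp
  197→202: 5 bp
  202→218: 16 bp
  218→226: 8 bp
  226→5 (wrap): 229-226+5 = 8 bp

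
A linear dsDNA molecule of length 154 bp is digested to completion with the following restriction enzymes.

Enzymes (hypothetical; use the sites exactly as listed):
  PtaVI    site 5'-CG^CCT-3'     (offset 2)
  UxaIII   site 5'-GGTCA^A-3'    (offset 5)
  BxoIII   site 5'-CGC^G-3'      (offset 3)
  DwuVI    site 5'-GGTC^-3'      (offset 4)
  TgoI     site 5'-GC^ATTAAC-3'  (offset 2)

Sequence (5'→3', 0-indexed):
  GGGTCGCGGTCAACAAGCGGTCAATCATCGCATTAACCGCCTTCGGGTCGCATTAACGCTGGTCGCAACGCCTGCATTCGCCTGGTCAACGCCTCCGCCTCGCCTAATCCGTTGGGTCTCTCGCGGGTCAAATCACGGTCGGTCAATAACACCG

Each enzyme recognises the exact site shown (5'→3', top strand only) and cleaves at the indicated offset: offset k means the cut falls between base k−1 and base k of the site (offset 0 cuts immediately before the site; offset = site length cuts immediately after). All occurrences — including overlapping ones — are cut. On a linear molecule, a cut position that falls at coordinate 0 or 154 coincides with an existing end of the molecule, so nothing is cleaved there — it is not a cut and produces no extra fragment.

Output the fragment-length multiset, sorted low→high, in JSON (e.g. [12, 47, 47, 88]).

[1,1,1,1,1,2,2,3,4,4,5,5,5,6,6,6,7,8,8,9,10,10,10,10,13,16]

Site scan:
  PtaVI (CGCCT, off=2): starts [37, 68, 78, 89, 95, 100] → cuts [39, 70, 80, 91, 97, 102]
  UxaIII (GGTCAA, off=5): starts [7, 18, 83, 125, 140] → cuts [12, 23, 88, 130, 145]
  BxoIII (CGCG, off=3): starts [4, 121] → cuts [7, 124]
  DwuVI (GGTC, off=4): starts [1, 7, 18, 45, 60, 83, 114, 125, 136, 140] → cuts [5, 11, 22, 49, 64, 87, 118, 129, 140, 144]
  TgoI (GCATTAAC, off=2): starts [29, 49] → cuts [31, 51]

All cut coordinates (distinct, sorted): [5, 7, 11, 12, 22, 23, 31, 39, 49, 51, 64, 70, 80, 87, 88, 91, 97, 102, 118, 124, 129, 130, 140, 144, 145]

Fragments:
  [0,5): 5 bp
  [5,7): 2 bp
  [7,11): 4 bp
  [11,12): 1 bp
  [12,22): 10 bp
  [22,23): 1 bp
  [23,31): 8 bp
  [31,39): 8 bp
  [39,49): 10 bp
  [49,51): 2 bp
  [51,64): 13 bp
  [64,70): 6 bp
  [70,80): 10 bp
  [80,87): 7 bp
  [87,88): 1 bp
  [88,91): 3 bp
  [91,97): 6 bp
  [97,102): 5 bp
  [102,118): 16 bp
  [118,124): 6 bp
  [124,129): 5 bp
  [129,130): 1 bp
  [130,140): 10 bp
  [140,144): 4 bp
  [144,145): 1 bp
  [145,154): 9 bp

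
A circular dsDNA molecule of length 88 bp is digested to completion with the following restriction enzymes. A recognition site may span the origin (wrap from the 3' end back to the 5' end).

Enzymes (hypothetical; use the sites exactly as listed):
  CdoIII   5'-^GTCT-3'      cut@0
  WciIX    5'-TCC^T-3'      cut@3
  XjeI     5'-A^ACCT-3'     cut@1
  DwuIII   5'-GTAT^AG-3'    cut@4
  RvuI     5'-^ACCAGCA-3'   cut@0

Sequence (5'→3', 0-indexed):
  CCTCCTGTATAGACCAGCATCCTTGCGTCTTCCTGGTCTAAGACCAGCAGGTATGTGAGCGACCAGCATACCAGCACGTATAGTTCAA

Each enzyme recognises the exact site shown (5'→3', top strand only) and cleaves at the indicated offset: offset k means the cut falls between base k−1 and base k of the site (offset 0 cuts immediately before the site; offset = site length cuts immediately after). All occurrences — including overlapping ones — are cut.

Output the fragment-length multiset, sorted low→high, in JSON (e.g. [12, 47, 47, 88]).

Scan for sites:
  CdoIII (GTCT, off=0): starts [26, 35] → cuts [26, 35]
  WciIX (TCCT, off=3): starts [2, 19, 30] → cuts [5, 22, 33]
  XjeI (AACCT, off=1): starts [86] → cuts [87]
  DwuIII (GTATAG, off=4): starts [6, 77] → cuts [10, 81]
  RvuI (ACCAGCA, off=0): starts [12, 42, 61, 69] → cuts [12, 42, 61, 69]

Pooled cuts: [5, 10, 12, 22, 26, 33, 35, 42, 61, 69, 81, 87]

Fragment lengths:
  5→10: 5 bp
  10→12: 2 bp
  12→22: 10 bp
  22→26: 4 bp
  26→33: 7 bp
  33→35: 2 bp
  35→42: 7 bp
  42→61: 19 bp
  61→69: 8 bp
  69→81: 12 bp
  81→87: 6 bp
  87→5 (wrap): 88-87+5 = 6 bp

[2,2,4,5,6,6,7,7,8,10,12,19]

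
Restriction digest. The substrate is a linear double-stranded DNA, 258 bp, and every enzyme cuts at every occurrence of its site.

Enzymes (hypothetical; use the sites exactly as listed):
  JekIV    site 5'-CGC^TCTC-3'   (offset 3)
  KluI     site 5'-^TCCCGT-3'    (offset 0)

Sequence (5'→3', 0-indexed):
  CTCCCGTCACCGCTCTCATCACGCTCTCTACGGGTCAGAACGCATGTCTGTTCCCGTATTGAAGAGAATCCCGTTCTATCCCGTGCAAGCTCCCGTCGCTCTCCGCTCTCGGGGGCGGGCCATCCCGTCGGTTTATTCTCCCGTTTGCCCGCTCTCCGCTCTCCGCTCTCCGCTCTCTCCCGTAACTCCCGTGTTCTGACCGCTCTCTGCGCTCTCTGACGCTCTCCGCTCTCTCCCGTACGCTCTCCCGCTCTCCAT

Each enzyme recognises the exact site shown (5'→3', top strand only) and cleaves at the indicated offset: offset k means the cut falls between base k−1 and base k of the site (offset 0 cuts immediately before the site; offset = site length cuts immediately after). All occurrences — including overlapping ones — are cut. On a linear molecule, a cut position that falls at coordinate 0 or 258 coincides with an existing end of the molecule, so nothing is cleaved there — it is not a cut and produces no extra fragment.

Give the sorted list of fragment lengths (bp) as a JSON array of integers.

Per-enzyme occurrences:
  JekIV (CGCTCTC, off=3): starts [10, 21, 96, 103, 149, 156, 163, 170, 200, 209, 219, 226, 240, 248] → cuts [13, 24, 99, 106, 152, 159, 166, 173, 203, 212, 222, 229, 243, 251]
  KluI (TCCCGT, off=0): starts [1, 51, 68, 78, 90, 122, 138, 177, 186, 233] → cuts [1, 51, 68, 78, 90, 122, 138, 177, 186, 233]

Pooled cuts: [1, 13, 24, 51, 68, 78, 90, 99, 106, 122, 138, 152, 159, 166, 173, 177, 186, 203, 212, 222, 229, 233, 243, 251]

Fragment lengths:
  [0,1): 1 bp
  [1,13): 12 bp
  [13,24): 11 bp
  [24,51): 27 bp
  [51,68): 17 bp
  [68,78): 10 bp
  [78,90): 12 bp
  [90,99): 9 bp
  [99,106): 7 bp
  [106,122): 16 bp
  [122,138): 16 bp
  [138,152): 14 bp
  [152,159): 7 bp
  [159,166): 7 bp
  [166,173): 7 bp
  [173,177): 4 bp
  [177,186): 9 bp
  [186,203): 17 bp
  [203,212): 9 bp
  [212,222): 10 bp
  [222,229): 7 bp
  [229,233): 4 bp
  [233,243): 10 bp
  [243,251): 8 bp
  [251,258): 7 bp

[1,4,4,7,7,7,7,7,7,8,9,9,9,10,10,10,11,12,12,14,16,16,17,17,27]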